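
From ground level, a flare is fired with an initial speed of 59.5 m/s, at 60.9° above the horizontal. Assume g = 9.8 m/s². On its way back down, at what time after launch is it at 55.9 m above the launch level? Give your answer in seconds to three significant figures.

Resolve: vₓ = 59.50 cos 60.9° = 28.94 m/s and v_y0 = 59.50 sin 60.9° = 51.99 m/s.
Set y = v_y0 t − ½ g t² = 55.9: 4.900 t² − 51.99 t + 55.9 = 0.
t = [51.99 ± √(51.99² − 2·9.80·55.9)] / 9.80 = (51.99 ± 40.09) / 9.80, so t = 1.214 s or t = 9.396 s.
The descending-branch root is 9.396 s.

9.40 s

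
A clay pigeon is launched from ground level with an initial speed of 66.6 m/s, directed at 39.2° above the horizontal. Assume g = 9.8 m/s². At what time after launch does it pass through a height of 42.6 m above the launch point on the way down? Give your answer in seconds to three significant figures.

7.42 s

vₓ = 66.60 cos 39.2° = 51.61 m/s; v_y0 = 66.60 sin 39.2° = 42.09 m/s.
Require v_y0 t − ½ g t² = 42.6, i.e. 4.900 t² − 42.09 t + 42.6 = 0.
Quadratic formula: t = (42.09 ± √936.87) / 9.80 = (42.09 ± 30.61) / 9.80 → t = 1.172 s or 7.419 s.
The descending-branch root is 7.419 s.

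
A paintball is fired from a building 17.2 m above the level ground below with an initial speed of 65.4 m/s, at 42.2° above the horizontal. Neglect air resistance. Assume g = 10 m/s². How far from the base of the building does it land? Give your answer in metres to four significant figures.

Resolve: vₓ = 65.40 cos 42.2° = 48.45 m/s and v_y0 = 65.40 sin 42.2° = 43.93 m/s.
The projectile lands when y = 17.2 + (43.93) t − ½·10.0·t² = 0. Positive root: t = (43.93 + √(43.93² + 2·10.0·17.2)) / 10.0 = (43.93 + 47.69) / 10.0 = 9.162 s.
Horizontal distance: R = vₓ t = 48.45 × 9.162 = 443.9 m.

443.9 m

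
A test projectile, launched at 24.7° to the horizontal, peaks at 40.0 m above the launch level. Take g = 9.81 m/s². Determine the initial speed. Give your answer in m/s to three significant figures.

67.0 m/s

At the peak v_y = 0, so v_y0 = √(2gH) = √(2 × 9.81 × 40.0) = 28.01 m/s.
v_y0 = v₀ sin θ ⇒ v₀ = 28.01 / sin 24.7° = 67.04 m/s.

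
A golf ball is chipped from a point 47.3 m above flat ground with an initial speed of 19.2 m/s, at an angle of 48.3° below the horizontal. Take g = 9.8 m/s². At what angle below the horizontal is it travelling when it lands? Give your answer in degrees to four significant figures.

Horizontal component vₓ = 19.20 cos 48.3° = 12.77 m/s; vertical v_y0 = −14.34 m/s (downward).
With up positive and y = 0 at the ground: y(t) = 47.3 + (−14.34) t − 4.900 t². Setting y = 0 and taking the positive root: t = [−14.34 + √(14.34² + 2·9.80·47.3)] / 9.80 = (−14.34 + 33.65) / 9.80 = 1.971 s.
At impact: v_y = v_y0 − g t = −33.65 m/s; vₓ = 12.77 m/s.
Angle below horizontal: arctan(|v_y|/vₓ) = arctan(33.65/12.77) = 69.22°.

69.22°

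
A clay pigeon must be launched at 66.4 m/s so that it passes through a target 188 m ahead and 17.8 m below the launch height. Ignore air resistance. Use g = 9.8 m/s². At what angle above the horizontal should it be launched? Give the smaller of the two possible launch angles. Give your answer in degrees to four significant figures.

Trajectory: y = x tanθ − g x² (1 + tan²θ)/(2v₀²). With x = 188, y = −17.8, v₀ = 66.4, g = 9.80:
39.28 tan²θ − 188 tanθ + (21.48) = 0.
tanθ = [188 ± √(188² − 4 × 39.28 × (21.48))] / (2 × 39.28) = (188 ± 178.8) / 78.56, giving tanθ = 0.1171 or 4.669.
θ = 6.680° or 77.91°; the smaller is 6.680°.

6.680°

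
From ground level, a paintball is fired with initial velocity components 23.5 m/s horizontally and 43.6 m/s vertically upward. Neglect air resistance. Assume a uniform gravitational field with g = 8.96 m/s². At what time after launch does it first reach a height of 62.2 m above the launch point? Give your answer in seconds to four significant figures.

1.736 s

Height y(t) = 43.60 t − 4.480 t² = 62.2 gives 4.480 t² − 43.60 t + 62.2 = 0.
Quadratic formula: t = (43.60 ± √786.34) / 8.96 = (43.60 ± 28.04) / 8.96 → t = 1.736 s or 7.996 s.
The first (ascending) time is 1.736 s.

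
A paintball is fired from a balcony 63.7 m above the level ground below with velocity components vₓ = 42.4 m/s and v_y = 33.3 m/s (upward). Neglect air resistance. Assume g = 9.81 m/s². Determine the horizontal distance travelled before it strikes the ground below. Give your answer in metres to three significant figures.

354 m

Vertical motion (up positive, ground at y = 0): 4.905 t² − (33.30) t − 63.7 = 0, so t = (33.30 + √(33.30² + 2·9.81·63.7)) / 9.81 = (33.30 + 48.57) / 9.81 = 8.345 s.
Horizontal distance: R = vₓ t = 42.40 × 8.345 = 353.8 m.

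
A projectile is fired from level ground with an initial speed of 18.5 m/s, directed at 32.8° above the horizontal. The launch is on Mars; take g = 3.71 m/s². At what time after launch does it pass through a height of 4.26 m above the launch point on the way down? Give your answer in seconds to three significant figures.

4.94 s

Components: vₓ = 18.50 cos 32.8° = 15.55 m/s, v_y0 = 18.50 sin 32.8° = 10.02 m/s.
Set y = v_y0 t − ½ g t² = 4.26: 1.855 t² − 10.02 t + 4.26 = 0.
Quadratic formula: t = (10.02 ± √68.823) / 3.71 = (10.02 ± 8.296) / 3.71 → t = 0.4651 s or 4.937 s.
The descending-branch root is 4.937 s.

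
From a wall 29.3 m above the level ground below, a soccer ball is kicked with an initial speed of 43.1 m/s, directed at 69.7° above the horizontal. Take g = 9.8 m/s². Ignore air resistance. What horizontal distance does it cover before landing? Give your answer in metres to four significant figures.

133.4 m

Horizontal component vₓ = 43.10 cos 69.7° = 14.95 m/s; vertical v_y0 = 43.10 sin 69.7° = 40.42 m/s.
With up positive and y = 0 at the ground: y(t) = 29.3 + (40.42) t − 4.900 t². Setting y = 0 and taking the positive root: t = [40.42 + √(40.42² + 2·9.80·29.3)] / 9.80 = (40.42 + 46.99) / 9.80 = 8.920 s.
Horizontal distance: R = vₓ t = 14.95 × 8.920 = 133.4 m.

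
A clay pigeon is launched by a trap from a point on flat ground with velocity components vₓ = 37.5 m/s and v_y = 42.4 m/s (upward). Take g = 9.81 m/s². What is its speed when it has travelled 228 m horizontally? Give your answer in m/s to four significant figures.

41.28 m/s

At x = 228 m, t = x/vₓ = 228/37.50 = 6.080 s.
Vertical velocity there: v_y = v_y0 − g t = 42.40 − 9.81 × 6.080 = −17.24 m/s.
Speed: √(vₓ² + v_y²) = √(37.50² + 17.24²) = 41.28 m/s.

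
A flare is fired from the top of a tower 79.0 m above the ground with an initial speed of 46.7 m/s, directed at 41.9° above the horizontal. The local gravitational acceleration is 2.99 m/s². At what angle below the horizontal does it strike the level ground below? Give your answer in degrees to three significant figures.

47.6°

vₓ = 46.70 cos 41.9° = 34.76 m/s; v_y0 = 46.70 sin 41.9° = 31.19 m/s.
With up positive and y = 0 at the ground: y(t) = 79.0 + (31.19) t − 1.495 t². Setting y = 0 and taking the positive root: t = [31.19 + √(31.19² + 2·2.99·79.0)] / 2.99 = (31.19 + 38.01) / 2.99 = 23.14 s.
At impact: v_y = v_y0 − g t = −38.01 m/s; vₓ = 34.76 m/s.
Angle below horizontal: arctan(|v_y|/vₓ) = arctan(38.01/34.76) = 47.56°.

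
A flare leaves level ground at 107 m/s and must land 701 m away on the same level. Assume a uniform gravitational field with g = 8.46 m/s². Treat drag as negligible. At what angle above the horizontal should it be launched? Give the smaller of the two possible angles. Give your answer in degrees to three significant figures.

From R = (v₀²/g) sin 2θ: sin 2θ = 8.46 × 701 / 11449 = 0.5180.
2θ = 31.20° or 180° − 31.20° = 148.8°, so θ = 15.60° or 74.40°.
The smaller angle is 15.60°.

15.6°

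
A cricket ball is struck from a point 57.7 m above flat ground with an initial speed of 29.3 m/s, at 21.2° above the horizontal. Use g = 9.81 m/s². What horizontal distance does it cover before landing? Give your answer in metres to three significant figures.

128 m

vₓ = 29.30 cos 21.2° = 27.32 m/s; v_y0 = 29.30 sin 21.2° = 10.60 m/s.
With up positive and y = 0 at the ground: y(t) = 57.7 + (10.60) t − 4.905 t². Setting y = 0 and taking the positive root: t = [10.60 + √(10.60² + 2·9.81·57.7)] / 9.81 = (10.60 + 35.28) / 9.81 = 4.676 s.
Horizontal distance: R = vₓ t = 27.32 × 4.676 = 127.7 m.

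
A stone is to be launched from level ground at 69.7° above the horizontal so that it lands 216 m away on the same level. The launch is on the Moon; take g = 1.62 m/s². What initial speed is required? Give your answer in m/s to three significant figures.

On level ground R = v₀² sin 2θ / g ⇒ v₀ = √(gR / sin 2θ).
v₀ = √(1.62 × 216 / sin 139.4°) = √(349.9 / 0.6508) = √537.70 = 23.19 m/s.

23.2 m/s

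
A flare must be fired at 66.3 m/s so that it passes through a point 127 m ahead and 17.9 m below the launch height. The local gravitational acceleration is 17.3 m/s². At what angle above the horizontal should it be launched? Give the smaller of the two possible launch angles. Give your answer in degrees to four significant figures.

Trajectory: y = x tanθ − g x² (1 + tan²θ)/(2v₀²). With x = 127, y = −17.9, v₀ = 66.3, g = 17.3:
31.74 tan²θ − 127 tanθ + (13.84) = 0.
tanθ = [127 ± √(127² − 4 × 31.74 × (13.84))] / (2 × 31.74) = (127 ± 119.9) / 63.48, giving tanθ = 0.1121 or 3.889.
θ = 6.397° or 75.58°; the smaller is 6.397°.

6.397°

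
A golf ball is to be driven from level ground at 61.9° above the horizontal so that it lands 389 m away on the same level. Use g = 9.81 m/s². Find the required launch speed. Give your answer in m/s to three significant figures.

From R = (v₀² / g) sin 2θ: v₀ = √(gR / sin 2θ).
v₀ = √(9.81 × 389 / sin 123.8°) = √(3816 / 0.8310) = √4592.3 = 67.77 m/s.

67.8 m/s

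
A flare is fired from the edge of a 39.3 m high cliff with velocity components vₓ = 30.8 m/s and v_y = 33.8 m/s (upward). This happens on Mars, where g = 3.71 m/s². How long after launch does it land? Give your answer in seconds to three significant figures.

19.3 s

The projectile lands when y = 39.3 + (33.80) t − ½·3.71·t² = 0. Positive root: t = (33.80 + √(33.80² + 2·3.71·39.3)) / 3.71 = (33.80 + 37.87) / 3.71 = 19.32 s.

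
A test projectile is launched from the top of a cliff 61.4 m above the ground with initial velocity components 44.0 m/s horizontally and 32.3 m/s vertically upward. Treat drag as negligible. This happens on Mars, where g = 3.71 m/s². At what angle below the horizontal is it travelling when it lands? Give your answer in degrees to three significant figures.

Vertical motion (up positive, ground at y = 0): 1.855 t² − (32.30) t − 61.4 = 0, so t = (32.30 + √(32.30² + 2·3.71·61.4)) / 3.71 = (32.30 + 38.72) / 3.71 = 19.14 s.
At impact: v_y = v_y0 − g t = −38.72 m/s; vₓ = 44.00 m/s.
Angle below horizontal: arctan(|v_y|/vₓ) = arctan(38.72/44.00) = 41.34°.

41.3°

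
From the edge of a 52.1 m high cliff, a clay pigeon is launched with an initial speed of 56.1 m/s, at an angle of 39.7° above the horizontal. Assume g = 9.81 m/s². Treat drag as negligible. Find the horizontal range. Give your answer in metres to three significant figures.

369 m

Horizontal component vₓ = 56.10 cos 39.7° = 43.16 m/s; vertical v_y0 = 56.10 sin 39.7° = 35.83 m/s.
Vertical motion (up positive, ground at y = 0): 4.905 t² − (35.83) t − 52.1 = 0, so t = (35.83 + √(35.83² + 2·9.81·52.1)) / 9.81 = (35.83 + 48.02) / 9.81 = 8.548 s.
Horizontal distance: R = vₓ t = 43.16 × 8.548 = 369.0 m.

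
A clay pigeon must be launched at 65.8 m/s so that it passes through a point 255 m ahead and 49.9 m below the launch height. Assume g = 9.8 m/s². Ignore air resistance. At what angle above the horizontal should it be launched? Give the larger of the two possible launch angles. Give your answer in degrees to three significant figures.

73.5°

Trajectory: y = x tanθ − g x² (1 + tan²θ)/(2v₀²). With x = 255, y = −49.9, v₀ = 65.8, g = 9.80:
73.59 tan²θ − 255 tanθ + (23.69) = 0.
tanθ = [255 ± √(255² − 4 × 73.59 × (23.69))] / (2 × 73.59) = (255 ± 240.9) / 147.2, giving tanθ = 0.09554 or 3.370.
θ = 5.457° or 73.47°; the larger is 73.47°.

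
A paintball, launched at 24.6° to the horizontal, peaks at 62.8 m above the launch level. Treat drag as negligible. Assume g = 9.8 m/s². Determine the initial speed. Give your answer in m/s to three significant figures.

84.3 m/s

At the peak v_y = 0, so v_y0 = √(2gH) = √(2 × 9.80 × 62.8) = 35.08 m/s.
v_y0 = v₀ sin θ ⇒ v₀ = 35.08 / sin 24.6° = 84.28 m/s.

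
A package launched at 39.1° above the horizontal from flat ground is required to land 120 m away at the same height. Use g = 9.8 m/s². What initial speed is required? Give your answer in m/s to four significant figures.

Level-ground range: R = v₀² sin(2θ)/g, so v₀ = √(gR / sin 2θ).
v₀ = √(9.80 × 120 / sin 78.20°) = √(1176 / 0.9789) = √1201.4 = 34.66 m/s.

34.66 m/s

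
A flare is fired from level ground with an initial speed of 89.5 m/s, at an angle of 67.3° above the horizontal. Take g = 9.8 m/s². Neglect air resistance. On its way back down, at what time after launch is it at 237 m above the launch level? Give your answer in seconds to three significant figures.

Horizontal component vₓ = 89.50 cos 67.3° = 34.54 m/s; vertical v_y0 = 89.50 sin 67.3° = 82.57 m/s.
Height y(t) = 82.57 t − 4.900 t² = 237 gives 4.900 t² − 82.57 t + 237 = 0.
Quadratic formula: t = (82.57 ± √2172.1) / 9.80 = (82.57 ± 46.61) / 9.80 → t = 3.669 s or 13.18 s.
The descending-branch root is 13.18 s.

13.2 s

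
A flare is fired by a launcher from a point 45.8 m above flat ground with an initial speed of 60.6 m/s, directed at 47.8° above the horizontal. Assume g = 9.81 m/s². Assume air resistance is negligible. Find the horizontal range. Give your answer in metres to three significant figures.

410 m

Resolve: vₓ = 60.60 cos 47.8° = 40.71 m/s and v_y0 = 60.60 sin 47.8° = 44.89 m/s.
With up positive and y = 0 at the ground: y(t) = 45.8 + (44.89) t − 4.905 t². Setting y = 0 and taking the positive root: t = [44.89 + √(44.89² + 2·9.81·45.8)] / 9.81 = (44.89 + 53.98) / 9.81 = 10.08 s.
Horizontal distance: R = vₓ t = 40.71 × 10.08 = 410.3 m.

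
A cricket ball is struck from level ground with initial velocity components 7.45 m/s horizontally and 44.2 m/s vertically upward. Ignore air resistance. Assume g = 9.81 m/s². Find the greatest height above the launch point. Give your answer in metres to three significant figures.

At the apex v_y = 0, so H = v_y0²/(2g) = 44.20²/19.62 = 99.57 m.

99.6 m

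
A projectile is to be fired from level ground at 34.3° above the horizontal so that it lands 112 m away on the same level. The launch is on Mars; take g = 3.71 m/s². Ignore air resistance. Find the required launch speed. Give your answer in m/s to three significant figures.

From R = (v₀² / g) sin 2θ: v₀ = √(gR / sin 2θ).
v₀ = √(3.71 × 112 / sin 68.60°) = √(415.5 / 0.9311) = √446.29 = 21.13 m/s.

21.1 m/s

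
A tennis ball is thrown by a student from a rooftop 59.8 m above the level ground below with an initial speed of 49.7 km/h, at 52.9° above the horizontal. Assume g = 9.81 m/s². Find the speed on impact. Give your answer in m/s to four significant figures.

36.93 m/s

Convert: 49.7 km/h = 49.7/3.6 = 13.81 m/s.
Components: vₓ = 13.81 cos 52.9° = 8.328 m/s, v_y0 = 13.81 sin 52.9° = 11.01 m/s.
With up positive and y = 0 at the ground: y(t) = 59.8 + (11.01) t − 4.905 t². Setting y = 0 and taking the positive root: t = [11.01 + √(11.01² + 2·9.81·59.8)] / 9.81 = (11.01 + 35.98) / 9.81 = 4.790 s.
Vertical velocity at impact: v_y = v_y0 − g t = 11.01 − 9.81 × 4.790 = −35.98 m/s.
Speed: |v| = √(vₓ² + v_y²) = √(8.328² + 35.98²) = 36.93 m/s.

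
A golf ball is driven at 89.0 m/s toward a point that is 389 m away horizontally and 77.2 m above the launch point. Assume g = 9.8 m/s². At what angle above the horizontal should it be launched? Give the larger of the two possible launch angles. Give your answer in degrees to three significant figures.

Trajectory: y = x tanθ − g x² (1 + tan²θ)/(2v₀²). With x = 389, y = 77.2, v₀ = 89.0, g = 9.80:
93.61 tan²θ − 389 tanθ + (170.8) = 0.
tanθ = [389 ± √(389² − 4 × 93.61 × (170.8))] / (2 × 93.61) = (389 ± 295.6) / 187.2, giving tanθ = 0.4990 or 3.657.
θ = 26.52° or 74.70°; the larger is 74.70°.

74.7°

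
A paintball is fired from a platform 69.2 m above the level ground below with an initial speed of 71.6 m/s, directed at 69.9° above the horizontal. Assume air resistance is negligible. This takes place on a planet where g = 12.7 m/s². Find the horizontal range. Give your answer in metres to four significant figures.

Components: vₓ = 71.60 cos 69.9° = 24.61 m/s, v_y0 = 71.60 sin 69.9° = 67.24 m/s.
With up positive and y = 0 at the ground: y(t) = 69.2 + (67.24) t − 6.350 t². Setting y = 0 and taking the positive root: t = [67.24 + √(67.24² + 2·12.7·69.2)] / 12.7 = (67.24 + 79.24) / 12.7 = 11.53 s.
Horizontal distance: R = vₓ t = 24.61 × 11.53 = 283.8 m.

283.8 m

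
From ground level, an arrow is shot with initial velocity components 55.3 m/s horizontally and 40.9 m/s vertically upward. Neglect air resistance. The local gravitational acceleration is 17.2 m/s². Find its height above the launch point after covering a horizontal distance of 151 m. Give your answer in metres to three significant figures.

47.6 m

At x = 151 m, t = x/vₓ = 151/55.30 = 2.731 s.
Height: y = v_y0 t − ½ g t² = 40.90 × 2.731 − 8.600 × 2.731² = 111.7 − 64.12 = 47.56 m.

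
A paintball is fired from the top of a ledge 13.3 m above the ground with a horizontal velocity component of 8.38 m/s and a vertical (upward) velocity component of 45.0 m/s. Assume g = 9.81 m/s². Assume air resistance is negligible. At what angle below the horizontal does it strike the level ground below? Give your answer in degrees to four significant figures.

80.06°

Vertical motion (up positive, ground at y = 0): 4.905 t² − (45.00) t − 13.3 = 0, so t = (45.00 + √(45.00² + 2·9.81·13.3)) / 9.81 = (45.00 + 47.81) / 9.81 = 9.461 s.
At impact: v_y = v_y0 − g t = −47.81 m/s; vₓ = 8.380 m/s.
Angle below horizontal: arctan(|v_y|/vₓ) = arctan(47.81/8.380) = 80.06°.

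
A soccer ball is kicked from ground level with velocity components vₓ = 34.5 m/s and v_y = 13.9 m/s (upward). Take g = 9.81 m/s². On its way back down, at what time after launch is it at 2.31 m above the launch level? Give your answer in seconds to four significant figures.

2.657 s

Set y = v_y0 t − ½ g t² = 2.31: 4.905 t² − 13.90 t + 2.31 = 0.
t = [13.90 ± √(13.90² − 2·9.81·2.31)] / 9.81 = (13.90 ± 12.16) / 9.81, so t = 0.1773 s or t = 2.657 s.
The descending-branch root is 2.657 s.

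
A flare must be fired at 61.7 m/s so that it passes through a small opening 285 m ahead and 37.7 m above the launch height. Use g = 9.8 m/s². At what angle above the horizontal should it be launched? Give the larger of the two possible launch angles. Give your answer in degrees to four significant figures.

Trajectory: y = x tanθ − g x² (1 + tan²θ)/(2v₀²). With x = 285, y = 37.7, v₀ = 61.7, g = 9.80:
104.5 tan²θ − 285 tanθ + (142.2) = 0.
tanθ = [285 ± √(285² − 4 × 104.5 × (142.2))] / (2 × 104.5) = (285 ± 147.4) / 209.1, giving tanθ = 0.6579 or 2.068.
θ = 33.34° or 64.19°; the larger is 64.19°.

64.19°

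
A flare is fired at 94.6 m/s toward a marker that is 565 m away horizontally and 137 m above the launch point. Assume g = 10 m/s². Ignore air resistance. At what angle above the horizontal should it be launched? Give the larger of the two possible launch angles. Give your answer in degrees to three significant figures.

Trajectory: y = x tanθ − g x² (1 + tan²θ)/(2v₀²). With x = 565, y = 137, v₀ = 94.6, g = 10.0:
178.4 tan²θ − 565 tanθ + (315.4) = 0.
tanθ = [565 ± √(565² − 4 × 178.4 × (315.4))] / (2 × 178.4) = (565 ± 307.0) / 356.7, giving tanθ = 0.7233 or 2.445.
θ = 35.88° or 67.75°; the larger is 67.75°.

67.8°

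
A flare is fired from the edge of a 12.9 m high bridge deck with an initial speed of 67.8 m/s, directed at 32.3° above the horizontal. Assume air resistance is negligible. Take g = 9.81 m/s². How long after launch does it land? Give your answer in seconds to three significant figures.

7.73 s

vₓ = 67.80 cos 32.3° = 57.31 m/s; v_y0 = 67.80 sin 32.3° = 36.23 m/s.
With up positive and y = 0 at the ground: y(t) = 12.9 + (36.23) t − 4.905 t². Setting y = 0 and taking the positive root: t = [36.23 + √(36.23² + 2·9.81·12.9)] / 9.81 = (36.23 + 39.57) / 9.81 = 7.727 s.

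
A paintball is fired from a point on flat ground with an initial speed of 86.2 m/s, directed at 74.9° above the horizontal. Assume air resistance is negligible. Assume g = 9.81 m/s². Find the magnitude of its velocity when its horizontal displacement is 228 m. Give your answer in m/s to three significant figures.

Components: vₓ = 86.20 cos 74.9° = 22.46 m/s, v_y0 = 86.20 sin 74.9° = 83.22 m/s.
At x = 228 m, t = x/vₓ = 228/22.46 = 10.15 s.
Vertical velocity there: v_y = v_y0 − g t = 83.22 − 9.81 × 10.15 = −16.38 m/s.
Speed: √(vₓ² + v_y²) = √(22.46² + 16.38²) = 27.80 m/s.

27.8 m/s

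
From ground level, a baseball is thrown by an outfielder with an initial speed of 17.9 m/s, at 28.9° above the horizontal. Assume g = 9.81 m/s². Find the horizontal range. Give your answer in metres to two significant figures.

Resolve: vₓ = 17.90 cos 28.9° = 15.67 m/s and v_y0 = 17.90 sin 28.9° = 8.651 m/s.
Flight time T = 2 v_y0 / g = 1.764 s.
Horizontal distance R = vₓ T = 15.67 × 1.764 = 27.64 m.

28 m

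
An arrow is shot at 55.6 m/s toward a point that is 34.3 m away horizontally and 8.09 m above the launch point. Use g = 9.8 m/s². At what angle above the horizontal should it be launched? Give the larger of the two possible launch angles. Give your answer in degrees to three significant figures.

86.8°

Trajectory: y = x tanθ − g x² (1 + tan²θ)/(2v₀²). With x = 34.3, y = 8.09, v₀ = 55.6, g = 9.80:
1.865 tan²θ − 34.3 tanθ + (9.955) = 0.
tanθ = [34.3 ± √(34.3² − 4 × 1.865 × (9.955))] / (2 × 1.865) = (34.3 ± 33.20) / 3.730, giving tanθ = 0.2950 or 18.10.
θ = 16.43° or 86.84°; the larger is 86.84°.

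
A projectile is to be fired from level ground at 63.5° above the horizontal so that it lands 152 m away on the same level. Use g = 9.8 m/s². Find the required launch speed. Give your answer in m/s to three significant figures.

43.2 m/s

Level-ground range: R = v₀² sin(2θ)/g, so v₀ = √(gR / sin 2θ).
v₀ = √(9.80 × 152 / sin 127.0°) = √(1490 / 0.7986) = √1865.2 = 43.19 m/s.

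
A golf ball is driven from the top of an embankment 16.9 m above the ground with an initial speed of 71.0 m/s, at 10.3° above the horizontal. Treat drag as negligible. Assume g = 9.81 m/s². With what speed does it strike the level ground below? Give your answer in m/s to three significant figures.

73.3 m/s

vₓ = 71.00 cos 10.3° = 69.86 m/s; v_y0 = 71.00 sin 10.3° = 12.69 m/s.
Vertical motion (up positive, ground at y = 0): 4.905 t² − (12.69) t − 16.9 = 0, so t = (12.69 + √(12.69² + 2·9.81·16.9)) / 9.81 = (12.69 + 22.20) / 9.81 = 3.557 s.
Vertical velocity at impact: v_y = v_y0 − g t = 12.69 − 9.81 × 3.557 = −22.20 m/s.
Speed: |v| = √(vₓ² + v_y²) = √(69.86² + 22.20²) = 73.30 m/s.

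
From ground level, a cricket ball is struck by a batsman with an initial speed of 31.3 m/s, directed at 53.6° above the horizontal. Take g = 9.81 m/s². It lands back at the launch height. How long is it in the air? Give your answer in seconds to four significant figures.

Components: vₓ = 31.30 cos 53.6° = 18.57 m/s, v_y0 = 31.30 sin 53.6° = 25.19 m/s.
Landing at launch height ⇒ T = 2 v_y0 / g = 2 × 25.19 / 9.81 = 5.136 s.

5.136 s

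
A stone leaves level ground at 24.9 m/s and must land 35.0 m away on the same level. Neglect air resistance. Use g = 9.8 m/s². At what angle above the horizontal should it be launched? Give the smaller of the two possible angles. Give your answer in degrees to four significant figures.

16.79°

From R = (v₀²/g) sin 2θ: sin 2θ = 9.80 × 35.0 / 620.01 = 0.5532.
2θ = 33.59° or 180° − 33.59° = 146.4°, so θ = 16.79° or 73.21°.
The smaller angle is 16.79°.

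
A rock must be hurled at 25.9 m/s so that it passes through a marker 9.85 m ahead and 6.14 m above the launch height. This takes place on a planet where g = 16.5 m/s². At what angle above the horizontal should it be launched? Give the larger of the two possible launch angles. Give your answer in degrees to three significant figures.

82.3°

Trajectory: y = x tanθ − g x² (1 + tan²θ)/(2v₀²). With x = 9.85, y = 6.14, v₀ = 25.9, g = 16.5:
1.193 tan²θ − 9.85 tanθ + (7.333) = 0.
tanθ = [9.85 ± √(9.85² − 4 × 1.193 × (7.333))] / (2 × 1.193) = (9.85 ± 7.875) / 2.386, giving tanθ = 0.8274 or 7.427.
θ = 39.61° or 82.33°; the larger is 82.33°.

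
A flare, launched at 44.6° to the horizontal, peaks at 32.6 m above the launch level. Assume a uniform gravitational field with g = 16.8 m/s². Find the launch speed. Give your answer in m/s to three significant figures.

At the peak v_y = 0, so v_y0 = √(2gH) = √(2 × 16.8 × 32.6) = 33.10 m/s.
v_y0 = v₀ sin θ ⇒ v₀ = 33.10 / sin 44.6° = 47.14 m/s.

47.1 m/s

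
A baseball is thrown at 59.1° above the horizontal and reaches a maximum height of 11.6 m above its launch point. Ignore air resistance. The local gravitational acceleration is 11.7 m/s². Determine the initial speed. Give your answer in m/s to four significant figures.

19.20 m/s

At the peak v_y = 0, so v_y0 = √(2gH) = √(2 × 11.7 × 11.6) = 16.48 m/s.
v_y0 = v₀ sin θ ⇒ v₀ = 16.48 / sin 59.1° = 19.20 m/s.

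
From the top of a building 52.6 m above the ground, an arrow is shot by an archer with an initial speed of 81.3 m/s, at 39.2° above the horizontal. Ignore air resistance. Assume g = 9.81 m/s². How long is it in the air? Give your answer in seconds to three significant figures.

Components: vₓ = 81.30 cos 39.2° = 63.00 m/s, v_y0 = 81.30 sin 39.2° = 51.38 m/s.
The projectile lands when y = 52.6 + (51.38) t − ½·9.81·t² = 0. Positive root: t = (51.38 + √(51.38² + 2·9.81·52.6)) / 9.81 = (51.38 + 60.60) / 9.81 = 11.42 s.

11.4 s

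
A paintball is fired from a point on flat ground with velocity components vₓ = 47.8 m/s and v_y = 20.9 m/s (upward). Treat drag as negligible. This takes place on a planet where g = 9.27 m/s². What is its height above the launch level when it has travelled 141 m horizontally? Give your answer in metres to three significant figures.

At x = 141 m, t = x/vₓ = 141/47.80 = 2.950 s.
Height: y = v_y0 t − ½ g t² = 20.90 × 2.950 − 4.635 × 2.950² = 61.65 − 40.33 = 21.32 m.

21.3 m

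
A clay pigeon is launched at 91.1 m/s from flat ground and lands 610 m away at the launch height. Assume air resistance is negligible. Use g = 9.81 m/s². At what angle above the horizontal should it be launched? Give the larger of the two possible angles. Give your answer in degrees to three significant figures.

66.9°

From R = (v₀²/g) sin 2θ: sin 2θ = 9.81 × 610 / 8299.2 = 0.7210.
2θ = 46.14° or 180° − 46.14° = 133.9°, so θ = 23.07° or 66.93°.
The larger angle is 66.93°.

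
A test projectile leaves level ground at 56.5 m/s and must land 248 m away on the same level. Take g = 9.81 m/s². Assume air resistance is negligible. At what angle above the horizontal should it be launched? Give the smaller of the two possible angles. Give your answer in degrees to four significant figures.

R = v₀² sin 2θ / g gives sin 2θ = gR/v₀² = 9.81·248/56.5² = 0.7621.
2θ = 49.65° or 180° − 49.65° = 130.3°, so θ = 24.83° or 65.17°.
The smaller angle is 24.83°.

24.83°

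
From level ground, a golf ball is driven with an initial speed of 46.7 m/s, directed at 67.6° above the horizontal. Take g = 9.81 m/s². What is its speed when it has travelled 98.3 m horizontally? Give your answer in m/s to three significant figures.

Horizontal component vₓ = 46.70 cos 67.6° = 17.80 m/s; vertical v_y0 = 46.70 sin 67.6° = 43.18 m/s.
Time to reach x = 98.3 m: t = x/vₓ = 98.3/17.80 = 5.524 s.
Vertical velocity there: v_y = v_y0 − g t = 43.18 − 9.81 × 5.524 = −11.01 m/s.
Speed: √(vₓ² + v_y²) = √(17.80² + 11.01²) = 20.93 m/s.

20.9 m/s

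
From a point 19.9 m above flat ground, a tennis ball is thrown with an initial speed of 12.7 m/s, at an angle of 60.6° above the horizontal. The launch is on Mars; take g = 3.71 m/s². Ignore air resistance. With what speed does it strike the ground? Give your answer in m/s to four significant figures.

vₓ = 12.70 cos 60.6° = 6.234 m/s; v_y0 = 12.70 sin 60.6° = 11.06 m/s.
Vertical motion (up positive, ground at y = 0): 1.855 t² − (11.06) t − 19.9 = 0, so t = (11.06 + √(11.06² + 2·3.71·19.9)) / 3.71 = (11.06 + 16.43) / 3.71 = 7.412 s.
Vertical velocity at impact: v_y = v_y0 − g t = 11.06 − 3.71 × 7.412 = −16.43 m/s.
Speed: |v| = √(vₓ² + v_y²) = √(6.234² + 16.43²) = 17.58 m/s.

17.58 m/s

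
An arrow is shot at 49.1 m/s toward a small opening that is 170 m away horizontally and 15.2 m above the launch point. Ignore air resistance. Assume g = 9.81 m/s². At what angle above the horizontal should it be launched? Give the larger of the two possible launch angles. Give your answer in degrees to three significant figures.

Trajectory: y = x tanθ − g x² (1 + tan²θ)/(2v₀²). With x = 170, y = 15.2, v₀ = 49.1, g = 9.81:
58.80 tan²θ − 170 tanθ + (74.00) = 0.
tanθ = [170 ± √(170² − 4 × 58.80 × (74.00))] / (2 × 58.80) = (170 ± 107.2) / 117.6, giving tanθ = 0.5339 or 2.357.
θ = 28.10° or 67.01°; the larger is 67.01°.

67.0°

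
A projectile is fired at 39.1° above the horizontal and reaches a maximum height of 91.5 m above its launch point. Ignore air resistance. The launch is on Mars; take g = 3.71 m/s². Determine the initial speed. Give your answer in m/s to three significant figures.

41.3 m/s

At the peak v_y = 0, so v_y0 = √(2gH) = √(2 × 3.71 × 91.5) = 26.06 m/s.
v_y0 = v₀ sin θ ⇒ v₀ = 26.06 / sin 39.1° = 41.31 m/s.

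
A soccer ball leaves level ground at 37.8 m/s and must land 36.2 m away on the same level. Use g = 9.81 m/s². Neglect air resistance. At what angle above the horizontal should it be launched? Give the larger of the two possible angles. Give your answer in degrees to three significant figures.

R = v₀² sin 2θ / g gives sin 2θ = gR/v₀² = 9.81·36.2/37.8² = 0.2485.
2θ = 14.39° or 180° − 14.39° = 165.6°, so θ = 7.196° or 82.80°.
The larger angle is 82.80°.

82.8°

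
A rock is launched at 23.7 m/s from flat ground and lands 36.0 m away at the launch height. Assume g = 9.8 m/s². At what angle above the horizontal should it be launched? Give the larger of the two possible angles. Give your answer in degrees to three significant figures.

70.5°

From R = (v₀²/g) sin 2θ: sin 2θ = 9.80 × 36.0 / 561.69 = 0.6281.
2θ = 38.91° or 180° − 38.91° = 141.1°, so θ = 19.46° or 70.54°.
The larger angle is 70.54°.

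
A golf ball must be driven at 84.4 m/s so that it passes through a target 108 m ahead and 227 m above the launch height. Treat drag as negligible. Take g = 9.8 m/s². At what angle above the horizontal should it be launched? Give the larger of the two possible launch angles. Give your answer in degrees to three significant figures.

Trajectory: y = x tanθ − g x² (1 + tan²θ)/(2v₀²). With x = 108, y = 227, v₀ = 84.4, g = 9.80:
8.023 tan²θ − 108 tanθ + (235.0) = 0.
tanθ = [108 ± √(108² − 4 × 8.023 × (235.0))] / (2 × 8.023) = (108 ± 64.20) / 16.05, giving tanθ = 2.730 or 10.73.
θ = 69.88° or 84.68°; the larger is 84.68°.

84.7°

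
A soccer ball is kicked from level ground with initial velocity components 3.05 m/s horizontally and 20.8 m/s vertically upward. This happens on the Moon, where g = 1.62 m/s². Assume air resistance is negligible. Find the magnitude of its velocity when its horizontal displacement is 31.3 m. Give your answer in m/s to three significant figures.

At x = 31.3 m, t = x/vₓ = 31.3/3.050 = 10.26 s.
Vertical velocity there: v_y = v_y0 − g t = 20.80 − 1.62 × 10.26 = 4.175 m/s.
Speed: √(vₓ² + v_y²) = √(3.050² + 4.175²) = 5.170 m/s.

5.17 m/s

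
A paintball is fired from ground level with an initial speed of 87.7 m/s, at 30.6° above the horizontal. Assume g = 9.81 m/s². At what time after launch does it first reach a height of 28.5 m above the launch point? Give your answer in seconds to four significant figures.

0.6908 s

vₓ = 87.70 cos 30.6° = 75.49 m/s; v_y0 = 87.70 sin 30.6° = 44.64 m/s.
Set y = v_y0 t − ½ g t² = 28.5: 4.905 t² − 44.64 t + 28.5 = 0.
t = [44.64 ± √(44.64² − 2·9.81·28.5)] / 9.81 = (44.64 ± 37.87) / 9.81, so t = 0.6908 s or t = 8.411 s.
The first (ascending) time is 0.6908 s.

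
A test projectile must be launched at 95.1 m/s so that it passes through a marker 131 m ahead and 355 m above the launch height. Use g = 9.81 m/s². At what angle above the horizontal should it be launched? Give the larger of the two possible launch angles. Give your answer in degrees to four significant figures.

84.43°

Trajectory: y = x tanθ − g x² (1 + tan²θ)/(2v₀²). With x = 131, y = 355, v₀ = 95.1, g = 9.81:
9.307 tan²θ − 131 tanθ + (364.3) = 0.
tanθ = [131 ± √(131² − 4 × 9.307 × (364.3))] / (2 × 9.307) = (131 ± 59.99) / 18.61, giving tanθ = 3.815 or 10.26.
θ = 75.31° or 84.43°; the larger is 84.43°.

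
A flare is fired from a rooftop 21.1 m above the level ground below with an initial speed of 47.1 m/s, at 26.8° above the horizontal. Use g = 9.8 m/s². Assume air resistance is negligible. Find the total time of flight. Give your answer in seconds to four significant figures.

5.167 s

Horizontal component vₓ = 47.10 cos 26.8° = 42.04 m/s; vertical v_y0 = 47.10 sin 26.8° = 21.24 m/s.
With up positive and y = 0 at the ground: y(t) = 21.1 + (21.24) t − 4.900 t². Setting y = 0 and taking the positive root: t = [21.24 + √(21.24² + 2·9.80·21.1)] / 9.80 = (21.24 + 29.40) / 9.80 = 5.167 s.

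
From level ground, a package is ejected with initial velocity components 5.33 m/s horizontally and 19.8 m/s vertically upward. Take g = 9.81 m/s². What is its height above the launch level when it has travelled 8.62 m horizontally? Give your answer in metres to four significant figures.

19.19 m

At x = 8.62 m, t = x/vₓ = 8.62/5.330 = 1.617 s.
Height: y = v_y0 t − ½ g t² = 19.80 × 1.617 − 4.905 × 1.617² = 32.02 − 12.83 = 19.19 m.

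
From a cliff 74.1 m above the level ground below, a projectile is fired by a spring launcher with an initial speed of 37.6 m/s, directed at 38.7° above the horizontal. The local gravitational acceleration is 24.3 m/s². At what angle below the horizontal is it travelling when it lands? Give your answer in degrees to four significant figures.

65.52°

vₓ = 37.60 cos 38.7° = 29.34 m/s; v_y0 = 37.60 sin 38.7° = 23.51 m/s.
Vertical motion (up positive, ground at y = 0): 12.15 t² − (23.51) t − 74.1 = 0, so t = (23.51 + √(23.51² + 2·24.3·74.1)) / 24.3 = (23.51 + 64.45) / 24.3 = 3.620 s.
At impact: v_y = v_y0 − g t = −64.45 m/s; vₓ = 29.34 m/s.
Angle below horizontal: arctan(|v_y|/vₓ) = arctan(64.45/29.34) = 65.52°.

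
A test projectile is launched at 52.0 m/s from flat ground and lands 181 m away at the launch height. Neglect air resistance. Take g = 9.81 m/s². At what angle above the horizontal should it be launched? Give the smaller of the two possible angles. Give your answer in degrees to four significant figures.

From R = (v₀²/g) sin 2θ: sin 2θ = 9.81 × 181 / 2704.0 = 0.6567.
2θ = 41.05° or 180° − 41.05° = 139.0°, so θ = 20.52° or 69.48°.
The smaller angle is 20.52°.

20.52°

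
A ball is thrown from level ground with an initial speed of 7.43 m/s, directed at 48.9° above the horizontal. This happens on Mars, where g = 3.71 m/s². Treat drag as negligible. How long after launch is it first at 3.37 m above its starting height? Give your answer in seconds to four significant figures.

vₓ = 7.430 cos 48.9° = 4.884 m/s; v_y0 = 7.430 sin 48.9° = 5.599 m/s.
Set y = v_y0 t − ½ g t² = 3.37: 1.855 t² − 5.599 t + 3.37 = 0.
Quadratic formula: t = (5.599 ± √6.3431) / 3.71 = (5.599 ± 2.519) / 3.71 → t = 0.8303 s or 2.188 s.
The first (ascending) time is 0.8303 s.

0.8303 s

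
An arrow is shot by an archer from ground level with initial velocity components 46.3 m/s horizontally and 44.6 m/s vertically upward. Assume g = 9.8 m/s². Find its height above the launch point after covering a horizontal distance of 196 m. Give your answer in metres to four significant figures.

Time to reach x = 196 m: t = x/vₓ = 196/46.30 = 4.233 s.
Height: y = v_y0 t − ½ g t² = 44.60 × 4.233 − 4.900 × 4.233² = 188.8 − 87.81 = 101.0 m.

101.0 m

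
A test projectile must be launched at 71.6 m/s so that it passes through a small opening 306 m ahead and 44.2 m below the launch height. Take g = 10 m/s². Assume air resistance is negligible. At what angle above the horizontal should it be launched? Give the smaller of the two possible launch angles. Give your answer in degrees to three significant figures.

Trajectory: y = x tanθ − g x² (1 + tan²θ)/(2v₀²). With x = 306, y = −44.2, v₀ = 71.6, g = 10.0:
91.32 tan²θ − 306 tanθ + (47.12) = 0.
tanθ = [306 ± √(306² − 4 × 91.32 × (47.12))] / (2 × 91.32) = (306 ± 276.4) / 182.6, giving tanθ = 0.1618 or 3.189.
θ = 9.192° or 72.59°; the smaller is 9.192°.

9.19°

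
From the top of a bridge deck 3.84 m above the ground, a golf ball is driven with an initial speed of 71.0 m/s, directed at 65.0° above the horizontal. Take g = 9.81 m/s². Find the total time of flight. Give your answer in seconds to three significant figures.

13.2 s

Resolve: vₓ = 71.00 cos 65.0° = 30.01 m/s and v_y0 = 71.00 sin 65.0° = 64.35 m/s.
With up positive and y = 0 at the ground: y(t) = 3.84 + (64.35) t − 4.905 t². Setting y = 0 and taking the positive root: t = [64.35 + √(64.35² + 2·9.81·3.84)] / 9.81 = (64.35 + 64.93) / 9.81 = 13.18 s.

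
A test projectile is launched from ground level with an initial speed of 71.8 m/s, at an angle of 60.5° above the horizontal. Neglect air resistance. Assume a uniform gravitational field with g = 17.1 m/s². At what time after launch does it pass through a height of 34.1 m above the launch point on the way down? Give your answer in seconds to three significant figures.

Resolve: vₓ = 71.80 cos 60.5° = 35.36 m/s and v_y0 = 71.80 sin 60.5° = 62.49 m/s.
Height y(t) = 62.49 t − 8.550 t² = 34.1 gives 8.550 t² − 62.49 t + 34.1 = 0.
Quadratic formula: t = (62.49 ± √2739.0) / 17.1 = (62.49 ± 52.34) / 17.1 → t = 0.5939 s or 6.715 s.
The descending-branch root is 6.715 s.

6.72 s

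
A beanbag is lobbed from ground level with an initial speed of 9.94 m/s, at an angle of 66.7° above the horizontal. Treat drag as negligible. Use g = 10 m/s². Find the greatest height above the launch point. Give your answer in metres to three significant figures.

Resolve: vₓ = 9.940 cos 66.7° = 3.932 m/s and v_y0 = 9.940 sin 66.7° = 9.129 m/s.
At the apex v_y = 0, so H = v_y0²/(2g) = 9.129²/20.00 = 4.167 m.

4.17 m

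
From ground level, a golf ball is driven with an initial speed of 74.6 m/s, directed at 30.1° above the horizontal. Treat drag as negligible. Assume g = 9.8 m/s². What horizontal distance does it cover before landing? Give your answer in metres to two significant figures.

490 m

Horizontal component vₓ = 74.60 cos 30.1° = 64.54 m/s; vertical v_y0 = 74.60 sin 30.1° = 37.41 m/s.
Time aloft: T = 2 v_y0 / g = 2 × 37.41 / 9.80 = 7.635 s.
Range: R = vₓ T = 64.54 × 7.635 = 492.8 m.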